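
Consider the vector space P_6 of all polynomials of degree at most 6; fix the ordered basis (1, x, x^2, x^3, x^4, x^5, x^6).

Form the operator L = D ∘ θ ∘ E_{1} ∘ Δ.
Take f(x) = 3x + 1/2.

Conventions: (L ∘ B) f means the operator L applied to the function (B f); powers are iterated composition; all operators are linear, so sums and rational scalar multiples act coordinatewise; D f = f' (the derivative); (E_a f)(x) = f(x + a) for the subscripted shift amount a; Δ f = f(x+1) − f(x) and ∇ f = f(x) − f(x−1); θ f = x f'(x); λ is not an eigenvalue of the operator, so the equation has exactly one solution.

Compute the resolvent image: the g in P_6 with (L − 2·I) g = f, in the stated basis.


g(x) = -(3/2)x - 1/4

write g with unknown coordinates in the stated basis and equate coefficients in (L − 2·I) g = f
solving from the highest basis element down gives g = -(3/2)x - 1/4
check: L g = 0
so L g − 2·g = 3x + 1/2 = f ✓


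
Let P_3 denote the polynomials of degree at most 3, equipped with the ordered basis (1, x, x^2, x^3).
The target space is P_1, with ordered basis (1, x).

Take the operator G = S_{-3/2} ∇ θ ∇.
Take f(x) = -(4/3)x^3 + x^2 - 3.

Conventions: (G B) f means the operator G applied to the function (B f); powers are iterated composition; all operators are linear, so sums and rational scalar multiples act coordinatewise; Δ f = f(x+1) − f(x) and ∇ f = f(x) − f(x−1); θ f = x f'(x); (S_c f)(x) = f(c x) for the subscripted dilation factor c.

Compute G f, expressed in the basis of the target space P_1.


g(x) = 24x + 14

∇ f = -4x^2 + 6x - 7/3
θ ∇ f = -8x^2 + 6x
∇ θ ∇ f = -16x + 14
S_{-3/2} (∇ θ) ∇ f = 24x + 14


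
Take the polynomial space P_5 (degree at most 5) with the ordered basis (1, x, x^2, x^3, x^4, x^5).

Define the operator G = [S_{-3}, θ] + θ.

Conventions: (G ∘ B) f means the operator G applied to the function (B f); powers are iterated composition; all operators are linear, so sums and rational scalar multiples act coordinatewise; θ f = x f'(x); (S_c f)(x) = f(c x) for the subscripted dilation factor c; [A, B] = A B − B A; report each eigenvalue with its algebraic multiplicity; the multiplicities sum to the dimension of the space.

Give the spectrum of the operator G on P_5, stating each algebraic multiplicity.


λ = 0 (multiplicity 1), λ = 1 (multiplicity 1), λ = 2 (multiplicity 1), λ = 3 (multiplicity 1), λ = 4 (multiplicity 1), λ = 5 (multiplicity 1)

image of 1: 0
image of x: x
image of x^2: 2x^2
image of x^3: 3x^3
image of x^4: 4x^4
image of x^5: 5x^5
the matrix is upper triangular; its diagonal is (0, 1, 2, 3, 4, 5)
for a triangular matrix the eigenvalues are the diagonal entries, with algebraic multiplicity their repetition count


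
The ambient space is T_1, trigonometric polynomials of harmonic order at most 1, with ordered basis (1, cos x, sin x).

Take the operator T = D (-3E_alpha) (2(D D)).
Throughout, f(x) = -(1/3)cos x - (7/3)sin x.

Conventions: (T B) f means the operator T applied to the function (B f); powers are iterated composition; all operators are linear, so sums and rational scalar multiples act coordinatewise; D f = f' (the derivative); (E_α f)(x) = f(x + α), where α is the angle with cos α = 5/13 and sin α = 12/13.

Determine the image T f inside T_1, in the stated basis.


the image equals g(x) = -(46/13)cos x + (178/13)sin x

D f = -(7/3)cos x + (1/3)sin x
D D f = (1/3)cos x + (7/3)sin x
(2(D D)) f = (2/3)cos x + (14/3)sin x
E_alpha (2(D D)) f = (178/39)cos x + (46/39)sin x
(-3E_alpha) (2(D D)) f = -(178/13)cos x - (46/13)sin x
D (-3E_alpha) (2(D D)) f = -(46/13)cos x + (178/13)sin x


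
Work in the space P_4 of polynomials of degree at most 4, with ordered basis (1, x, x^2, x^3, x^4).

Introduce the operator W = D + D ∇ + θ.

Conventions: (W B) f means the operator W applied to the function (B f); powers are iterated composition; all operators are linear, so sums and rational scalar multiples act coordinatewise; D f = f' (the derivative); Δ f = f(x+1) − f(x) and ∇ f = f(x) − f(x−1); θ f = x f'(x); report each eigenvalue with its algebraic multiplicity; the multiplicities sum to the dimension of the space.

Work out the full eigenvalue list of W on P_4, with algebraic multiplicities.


image of 1: 0
image of x: x + 1
image of x^2: 2x^2 + 2x + 2
image of x^3: 3x^3 + 3x^2 + 6x - 3
image of x^4: 4x^4 + 4x^3 + 12x^2 - 12x + 4
the matrix is upper triangular; its diagonal is (0, 1, 2, 3, 4)
for a triangular matrix the eigenvalues are the diagonal entries, with algebraic multiplicity their repetition count

λ = 0 (multiplicity 1), λ = 1 (multiplicity 1), λ = 2 (multiplicity 1), λ = 3 (multiplicity 1), λ = 4 (multiplicity 1)


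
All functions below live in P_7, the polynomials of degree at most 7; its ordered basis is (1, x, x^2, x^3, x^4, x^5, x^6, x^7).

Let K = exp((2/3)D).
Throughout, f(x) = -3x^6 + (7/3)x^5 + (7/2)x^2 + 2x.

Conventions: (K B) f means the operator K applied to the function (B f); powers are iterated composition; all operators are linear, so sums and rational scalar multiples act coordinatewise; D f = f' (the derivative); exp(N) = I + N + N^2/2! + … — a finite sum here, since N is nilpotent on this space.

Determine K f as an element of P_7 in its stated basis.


the image equals g(x) = -3x^6 - (29/3)x^5 - (110/9)x^4 - (200/27)x^3 + (247/162)x^2 + (1604/243)x + 2138/729

order-1 term: -12x^5 + (70/9)x^4 + (14/3)x + 4/3
order-2 term: -20x^4 + (280/27)x^3 + 14/9
order-3 term: -(160/9)x^3 + (560/81)x^2
order-4 term: -(80/9)x^2 + (560/243)x
order-5 term: -(64/27)x + 224/729
order-6 term: -64/243
the series for exp((2/3)D) f terminates at order 6
exp((2/3)D) f = -3x^6 - (29/3)x^5 - (110/9)x^4 - (200/27)x^3 + (247/162)x^2 + (1604/243)x + 2138/729


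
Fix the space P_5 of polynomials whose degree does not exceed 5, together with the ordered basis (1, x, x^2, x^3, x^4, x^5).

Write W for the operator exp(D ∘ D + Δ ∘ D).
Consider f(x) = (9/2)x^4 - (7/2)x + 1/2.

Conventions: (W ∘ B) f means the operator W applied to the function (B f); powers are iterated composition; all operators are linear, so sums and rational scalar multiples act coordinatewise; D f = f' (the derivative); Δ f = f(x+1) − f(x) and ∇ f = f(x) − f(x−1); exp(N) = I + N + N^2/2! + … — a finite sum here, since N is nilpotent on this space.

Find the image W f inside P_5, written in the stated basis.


order-1 term: 108x^2 + 54x + 18
order-2 term: 216
the series for exp(D ∘ D + Δ ∘ D) f terminates at order 2
exp(D ∘ D + Δ ∘ D) f = (9/2)x^4 + 108x^2 + (101/2)x + 469/2

the image equals g(x) = (9/2)x^4 + 108x^2 + (101/2)x + 469/2


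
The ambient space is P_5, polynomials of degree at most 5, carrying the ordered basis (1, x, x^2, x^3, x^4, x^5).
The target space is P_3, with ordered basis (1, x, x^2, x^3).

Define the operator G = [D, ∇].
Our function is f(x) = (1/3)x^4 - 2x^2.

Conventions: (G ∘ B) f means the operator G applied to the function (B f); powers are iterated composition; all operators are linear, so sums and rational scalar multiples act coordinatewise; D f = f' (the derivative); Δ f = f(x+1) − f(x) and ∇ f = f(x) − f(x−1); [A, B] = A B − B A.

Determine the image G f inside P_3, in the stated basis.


∇ f = (4/3)x^3 - 2x^2 - (8/3)x + 5/3
D ∇ f = 4x^2 - 4x - 8/3
D f = (4/3)x^3 - 4x
∇ D f = 4x^2 - 4x - 8/3
[D, ∇] f = 0

the image equals g(x) = 0


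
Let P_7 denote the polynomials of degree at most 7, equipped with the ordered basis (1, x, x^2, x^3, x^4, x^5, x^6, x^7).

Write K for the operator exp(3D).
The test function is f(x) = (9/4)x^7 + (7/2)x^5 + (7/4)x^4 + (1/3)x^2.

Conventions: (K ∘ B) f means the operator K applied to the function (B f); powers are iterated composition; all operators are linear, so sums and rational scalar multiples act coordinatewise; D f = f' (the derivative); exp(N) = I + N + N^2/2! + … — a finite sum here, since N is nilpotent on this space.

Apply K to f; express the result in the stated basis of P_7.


g(x) = (9/4)x^7 + (189/4)x^6 + (1715/4)x^5 + (4361/2)x^4 + (26859/4)x^3 + (150259/12)x^2 + (52361/4)x + 5916

order-1 term: (189/4)x^6 + (105/2)x^4 + 21x^3 + 2x
order-2 term: (1701/4)x^5 + 315x^3 + (189/2)x^2 + 3
order-3 term: (8505/4)x^4 + 945x^2 + 189x
order-4 term: (25515/4)x^3 + (2835/2)x + 567/4
order-5 term: (45927/4)x^2 + 1701/2
order-6 term: (45927/4)x
order-7 term: 19683/4
the series for exp(3D) f terminates at order 7
exp(3D) f = (9/4)x^7 + (189/4)x^6 + (1715/4)x^5 + (4361/2)x^4 + (26859/4)x^3 + (150259/12)x^2 + (52361/4)x + 5916


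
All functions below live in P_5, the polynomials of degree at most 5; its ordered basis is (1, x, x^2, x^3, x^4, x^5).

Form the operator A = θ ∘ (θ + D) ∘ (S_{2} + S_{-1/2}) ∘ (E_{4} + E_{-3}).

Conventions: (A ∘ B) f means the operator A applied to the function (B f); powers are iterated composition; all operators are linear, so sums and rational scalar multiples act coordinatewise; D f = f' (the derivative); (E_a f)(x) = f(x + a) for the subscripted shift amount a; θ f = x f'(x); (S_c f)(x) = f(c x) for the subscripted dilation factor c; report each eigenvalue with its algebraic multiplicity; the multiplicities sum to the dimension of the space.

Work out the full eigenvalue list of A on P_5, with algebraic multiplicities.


image of 1: 0
image of x: 3x
image of x^2: 34x^2 + 20x
image of x^3: (567/4)x^3 + (291/2)x^2 + 138x
image of x^4: 514x^4 + 669x^3 + 2739x^2 + 1497x
image of x^5: (25575/16)x^5 + (10255/4)x^4 + (37365/2)x^3 + (36205/2)x^2 + (11345/2)x
the matrix is upper triangular; its diagonal is (0, 3, 34, 567/4, 514, 25575/16)
for a triangular matrix the eigenvalues are the diagonal entries, with algebraic multiplicity their repetition count

λ = 0 (multiplicity 1), λ = 3 (multiplicity 1), λ = 34 (multiplicity 1), λ = 567/4 (multiplicity 1), λ = 514 (multiplicity 1), λ = 25575/16 (multiplicity 1)


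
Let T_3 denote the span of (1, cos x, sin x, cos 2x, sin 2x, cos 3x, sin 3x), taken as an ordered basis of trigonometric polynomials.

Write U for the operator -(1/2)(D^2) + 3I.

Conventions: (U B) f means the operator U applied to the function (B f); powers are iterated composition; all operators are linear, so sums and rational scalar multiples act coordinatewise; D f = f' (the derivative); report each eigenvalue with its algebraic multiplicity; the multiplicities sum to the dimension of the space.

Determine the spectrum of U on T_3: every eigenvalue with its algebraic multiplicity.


λ = 3 (multiplicity 1), λ = 7/2 (multiplicity 2), λ = 5 (multiplicity 2), λ = 15/2 (multiplicity 2)

image of 1: 3
image of cos x: (7/2)cos x
image of sin x: (7/2)sin x
image of cos 2x: 5cos 2x
image of sin 2x: 5sin 2x
image of cos 3x: (15/2)cos 3x
image of sin 3x: (15/2)sin 3x
the matrix is diagonal; its diagonal is (3, 7/2, 7/2, 5, 5, 15/2, 15/2)
for a triangular matrix the eigenvalues are the diagonal entries, with algebraic multiplicity their repetition count


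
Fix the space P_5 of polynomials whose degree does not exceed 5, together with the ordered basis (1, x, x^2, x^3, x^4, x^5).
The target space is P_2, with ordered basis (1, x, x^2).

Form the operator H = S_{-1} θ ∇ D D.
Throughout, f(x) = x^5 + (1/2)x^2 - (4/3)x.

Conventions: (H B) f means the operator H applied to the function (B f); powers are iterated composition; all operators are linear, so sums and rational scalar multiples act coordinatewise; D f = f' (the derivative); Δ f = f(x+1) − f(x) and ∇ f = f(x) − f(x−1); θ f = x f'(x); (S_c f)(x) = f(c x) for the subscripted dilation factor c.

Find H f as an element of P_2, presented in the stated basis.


D f = 5x^4 + x - 4/3
D D f = 20x^3 + 1
∇ D D f = 60x^2 - 60x + 20
θ (∇ D) D f = 120x^2 - 60x
S_{-1} θ (∇ D) D f = 120x^2 + 60x

the image equals g(x) = 120x^2 + 60x


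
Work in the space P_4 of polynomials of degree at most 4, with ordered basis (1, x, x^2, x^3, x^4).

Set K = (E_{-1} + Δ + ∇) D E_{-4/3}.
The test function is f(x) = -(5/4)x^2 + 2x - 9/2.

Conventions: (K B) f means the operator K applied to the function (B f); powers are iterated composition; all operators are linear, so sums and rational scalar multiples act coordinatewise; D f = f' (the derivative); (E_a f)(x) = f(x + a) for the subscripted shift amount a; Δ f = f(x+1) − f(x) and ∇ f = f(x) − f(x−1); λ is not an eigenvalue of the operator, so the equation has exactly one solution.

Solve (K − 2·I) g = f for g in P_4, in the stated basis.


the result is g(x) = (5/8)x^2 - (3/8)x + 89/48

write g with unknown coordinates in the stated basis and equate coefficients in (K − 2·I) g = f
solving from the highest basis element down gives g = (5/8)x^2 - (3/8)x + 89/48
check: K g = (5/4)x - 19/24
so K g − 2·g = -(5/4)x^2 + 2x - 9/2 = f ✓


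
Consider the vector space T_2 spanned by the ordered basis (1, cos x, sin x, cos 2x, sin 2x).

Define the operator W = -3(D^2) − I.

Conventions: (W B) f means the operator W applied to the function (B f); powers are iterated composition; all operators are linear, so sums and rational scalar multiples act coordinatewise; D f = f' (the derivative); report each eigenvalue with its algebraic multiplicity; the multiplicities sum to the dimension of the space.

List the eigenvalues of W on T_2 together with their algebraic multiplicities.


λ = -1 (multiplicity 1), λ = 2 (multiplicity 2), λ = 11 (multiplicity 2)

image of 1: -1
image of cos x: 2cos x
image of sin x: 2sin x
image of cos 2x: 11cos 2x
image of sin 2x: 11sin 2x
the matrix is diagonal; its diagonal is (-1, 2, 2, 11, 11)
for a triangular matrix the eigenvalues are the diagonal entries, with algebraic multiplicity their repetition count


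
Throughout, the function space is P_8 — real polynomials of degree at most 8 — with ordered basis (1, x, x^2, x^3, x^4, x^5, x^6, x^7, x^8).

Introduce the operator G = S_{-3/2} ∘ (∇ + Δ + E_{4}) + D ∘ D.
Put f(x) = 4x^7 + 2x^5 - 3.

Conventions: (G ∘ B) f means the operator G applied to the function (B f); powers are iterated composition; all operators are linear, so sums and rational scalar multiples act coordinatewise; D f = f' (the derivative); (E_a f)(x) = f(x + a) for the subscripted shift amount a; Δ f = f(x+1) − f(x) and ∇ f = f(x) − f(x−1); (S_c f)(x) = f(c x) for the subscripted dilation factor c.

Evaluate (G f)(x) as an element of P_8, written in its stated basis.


g(x) = -(2187/32)x^7 + (15309/8)x^6 - (160851/16)x^5 + (188325/4)x^4 - 122000x^3 + 196884x^2 - 175872x + 67593

∇ f = 28x^6 - 84x^5 + 150x^4 - 160x^3 + 104x^2 - 38x + 6
Δ f = 28x^6 + 84x^5 + 150x^4 + 160x^3 + 104x^2 + 38x + 6
E_{4} f = 4x^7 + 112x^6 + 1346x^5 + 9000x^4 + 36160x^3 + 87296x^2 + 117248x + 67581
(∇ + Δ + E_{4}) f = 4x^7 + 168x^6 + 1346x^5 + 9300x^4 + 36160x^3 + 87504x^2 + 117248x + 67593
S_{-3/2} (∇ + Δ + E_{4}) f = -(2187/32)x^7 + (15309/8)x^6 - (163539/16)x^5 + (188325/4)x^4 - 122040x^3 + 196884x^2 - 175872x + 67593
D f = 28x^6 + 10x^4
D D f = 168x^5 + 40x^3
(S_{-3/2} ∘ (∇ + Δ + E_{4}) + D ∘ D) f = -(2187/32)x^7 + (15309/8)x^6 - (160851/16)x^5 + (188325/4)x^4 - 122000x^3 + 196884x^2 - 175872x + 67593


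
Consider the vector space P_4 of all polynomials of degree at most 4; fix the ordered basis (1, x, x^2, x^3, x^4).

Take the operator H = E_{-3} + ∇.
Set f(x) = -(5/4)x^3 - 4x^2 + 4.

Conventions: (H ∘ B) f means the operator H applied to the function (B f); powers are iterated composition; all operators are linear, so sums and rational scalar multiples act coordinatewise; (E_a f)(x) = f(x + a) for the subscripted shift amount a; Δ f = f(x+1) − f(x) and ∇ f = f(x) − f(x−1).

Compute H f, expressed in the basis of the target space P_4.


E_{-3} f = -(5/4)x^3 + (29/4)x^2 - (39/4)x + 7/4
∇ f = -(15/4)x^2 - (17/4)x + 11/4
(E_{-3} + ∇) f = -(5/4)x^3 + (7/2)x^2 - 14x + 9/2

g(x) = -(5/4)x^3 + (7/2)x^2 - 14x + 9/2


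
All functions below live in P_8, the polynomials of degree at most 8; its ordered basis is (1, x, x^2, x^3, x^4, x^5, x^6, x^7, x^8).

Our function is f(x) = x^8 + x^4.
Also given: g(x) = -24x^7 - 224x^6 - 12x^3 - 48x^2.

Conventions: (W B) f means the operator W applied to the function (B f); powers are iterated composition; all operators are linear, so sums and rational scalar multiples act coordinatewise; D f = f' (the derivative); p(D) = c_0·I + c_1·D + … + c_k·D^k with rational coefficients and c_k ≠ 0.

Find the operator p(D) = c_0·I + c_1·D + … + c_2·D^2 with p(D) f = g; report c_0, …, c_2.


p(D) = -3·D − 4·D^2, i.e. c_0 = 0, c_1 = -3, c_2 = -4

D^0 f = x^8 + x^4
D^1 f = 8x^7 + 4x^3
D^2 f = 56x^6 + 12x^2
matching coefficients of g against c_0 f + c_1 Df + … from the top degree down determines the c_i
solution: c_0 = 0, c_1 = -3, c_2 = -4


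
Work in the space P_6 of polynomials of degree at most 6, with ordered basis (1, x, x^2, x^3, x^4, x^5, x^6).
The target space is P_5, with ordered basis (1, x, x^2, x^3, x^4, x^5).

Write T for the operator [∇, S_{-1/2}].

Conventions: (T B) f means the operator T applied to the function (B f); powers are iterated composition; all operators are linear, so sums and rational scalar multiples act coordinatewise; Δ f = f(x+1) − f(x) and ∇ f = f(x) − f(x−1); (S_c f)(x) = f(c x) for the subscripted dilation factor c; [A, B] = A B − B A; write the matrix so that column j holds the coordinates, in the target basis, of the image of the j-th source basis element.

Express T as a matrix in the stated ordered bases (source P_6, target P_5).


the matrix is [[0, -3/2, 3/4, -9/8, 15/16, -33/32, 63/64]; [0, 0, 3/2, -9/8, 9/4, -75/32, 99/32]; [0, 0, 0, -9/8, 9/8, -45/16, 225/64]; [0, 0, 0, 0, 3/4, -15/16, 45/16]; [0, 0, 0, 0, 0, -15/32, 45/64]; [0, 0, 0, 0, 0, 0, 9/32]] (rows listed top to bottom)

image of 1: 0
image of x: -3/2
image of x^2: (3/2)x + 3/4
image of x^3: -(9/8)x^2 - (9/8)x - 9/8
image of x^4: (3/4)x^3 + (9/8)x^2 + (9/4)x + 15/16
image of x^5: -(15/32)x^4 - (15/16)x^3 - (45/16)x^2 - (75/32)x - 33/32
image of x^6: (9/32)x^5 + (45/64)x^4 + (45/16)x^3 + (225/64)x^2 + (99/32)x + 63/64
each image's coordinates form column j of the matrix


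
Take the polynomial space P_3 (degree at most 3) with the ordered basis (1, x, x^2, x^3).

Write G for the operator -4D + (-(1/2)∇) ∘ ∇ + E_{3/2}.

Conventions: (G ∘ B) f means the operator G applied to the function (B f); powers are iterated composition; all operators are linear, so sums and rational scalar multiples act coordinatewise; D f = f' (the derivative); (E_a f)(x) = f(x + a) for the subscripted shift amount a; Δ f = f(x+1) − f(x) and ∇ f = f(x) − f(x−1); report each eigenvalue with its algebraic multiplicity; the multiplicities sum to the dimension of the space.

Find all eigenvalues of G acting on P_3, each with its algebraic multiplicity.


λ = 1 (multiplicity 4)

image of 1: 1
image of x: x - 5/2
image of x^2: x^2 - 5x + 5/4
image of x^3: x^3 - (15/2)x^2 + (15/4)x + 51/8
the matrix is upper triangular; its diagonal is (1, 1, 1, 1)
for a triangular matrix the eigenvalues are the diagonal entries, with algebraic multiplicity their repetition count


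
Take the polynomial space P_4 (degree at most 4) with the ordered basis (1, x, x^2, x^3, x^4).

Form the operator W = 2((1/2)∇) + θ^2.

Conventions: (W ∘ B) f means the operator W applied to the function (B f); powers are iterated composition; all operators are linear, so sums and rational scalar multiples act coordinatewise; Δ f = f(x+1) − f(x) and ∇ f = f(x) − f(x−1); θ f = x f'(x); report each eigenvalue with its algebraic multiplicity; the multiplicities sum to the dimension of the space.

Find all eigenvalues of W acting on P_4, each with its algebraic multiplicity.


λ = 0 (multiplicity 1), λ = 1 (multiplicity 1), λ = 4 (multiplicity 1), λ = 9 (multiplicity 1), λ = 16 (multiplicity 1)

image of 1: 0
image of x: x + 1
image of x^2: 4x^2 + 2x - 1
image of x^3: 9x^3 + 3x^2 - 3x + 1
image of x^4: 16x^4 + 4x^3 - 6x^2 + 4x - 1
the matrix is upper triangular; its diagonal is (0, 1, 4, 9, 16)
for a triangular matrix the eigenvalues are the diagonal entries, with algebraic multiplicity their repetition count


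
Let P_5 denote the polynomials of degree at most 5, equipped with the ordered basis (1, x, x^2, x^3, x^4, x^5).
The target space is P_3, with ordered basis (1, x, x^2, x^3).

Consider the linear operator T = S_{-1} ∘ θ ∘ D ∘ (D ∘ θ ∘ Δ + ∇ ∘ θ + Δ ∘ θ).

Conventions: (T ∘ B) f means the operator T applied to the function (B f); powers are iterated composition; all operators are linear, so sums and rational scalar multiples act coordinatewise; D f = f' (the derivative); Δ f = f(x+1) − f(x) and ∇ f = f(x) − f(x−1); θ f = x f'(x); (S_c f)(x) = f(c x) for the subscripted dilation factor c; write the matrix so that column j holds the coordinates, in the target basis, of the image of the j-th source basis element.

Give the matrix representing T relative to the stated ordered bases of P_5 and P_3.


the matrix is [[0, 0, 0, 0, 0, 0]; [0, 0, 0, -36, -72, -380]; [0, 0, 0, 0, 192, 480]; [0, 0, 0, 0, 0, -600]] (rows listed top to bottom)

image of 1: 0
image of x: 0
image of x^2: 0
image of x^3: -36x
image of x^4: 192x^2 - 72x
image of x^5: -600x^3 + 480x^2 - 380x
each image's coordinates form column j of the matrix


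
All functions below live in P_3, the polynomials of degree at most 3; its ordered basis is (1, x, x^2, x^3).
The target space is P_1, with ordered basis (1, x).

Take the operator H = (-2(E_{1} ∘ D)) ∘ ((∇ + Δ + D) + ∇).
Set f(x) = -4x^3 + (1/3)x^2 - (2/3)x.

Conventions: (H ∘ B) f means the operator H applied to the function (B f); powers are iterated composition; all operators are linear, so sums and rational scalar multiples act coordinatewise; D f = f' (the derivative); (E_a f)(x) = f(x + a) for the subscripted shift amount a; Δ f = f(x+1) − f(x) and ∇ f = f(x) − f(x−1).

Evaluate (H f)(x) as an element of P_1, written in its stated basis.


g(x) = 192x + 488/3

∇ f = -12x^2 + (38/3)x - 5
Δ f = -12x^2 - (34/3)x - 13/3
D f = -12x^2 + (2/3)x - 2/3
(∇ + Δ + D) f = -36x^2 + 2x - 10
∇ f = -12x^2 + (38/3)x - 5
((∇ + Δ + D) + ∇) f = -48x^2 + (44/3)x - 15
D ((∇ + Δ + D) + ∇) f = -96x + 44/3
E_{1} D ((∇ + Δ + D) + ∇) f = -96x - 244/3
(-2(E_{1} ∘ D)) ((∇ + Δ + D) + ∇) f = 192x + 488/3


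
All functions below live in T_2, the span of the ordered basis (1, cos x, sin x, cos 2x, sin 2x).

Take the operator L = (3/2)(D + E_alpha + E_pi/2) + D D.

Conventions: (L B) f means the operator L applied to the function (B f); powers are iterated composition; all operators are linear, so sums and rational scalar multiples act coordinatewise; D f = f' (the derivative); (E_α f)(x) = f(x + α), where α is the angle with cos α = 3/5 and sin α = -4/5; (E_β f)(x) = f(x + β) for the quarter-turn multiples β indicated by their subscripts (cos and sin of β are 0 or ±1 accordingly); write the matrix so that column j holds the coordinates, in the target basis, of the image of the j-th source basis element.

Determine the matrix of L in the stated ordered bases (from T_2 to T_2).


image of 1: 3
image of cos x: -(1/10)cos x - (9/5)sin x
image of sin x: (9/5)cos x - (1/10)sin x
image of cos 2x: -(148/25)cos 2x - (39/25)sin 2x
image of sin 2x: (39/25)cos 2x - (148/25)sin 2x
each image's coordinates form column j of the matrix

the matrix is [[3, 0, 0, 0, 0]; [0, -1/10, 9/5, 0, 0]; [0, -9/5, -1/10, 0, 0]; [0, 0, 0, -148/25, 39/25]; [0, 0, 0, -39/25, -148/25]] (rows listed top to bottom)


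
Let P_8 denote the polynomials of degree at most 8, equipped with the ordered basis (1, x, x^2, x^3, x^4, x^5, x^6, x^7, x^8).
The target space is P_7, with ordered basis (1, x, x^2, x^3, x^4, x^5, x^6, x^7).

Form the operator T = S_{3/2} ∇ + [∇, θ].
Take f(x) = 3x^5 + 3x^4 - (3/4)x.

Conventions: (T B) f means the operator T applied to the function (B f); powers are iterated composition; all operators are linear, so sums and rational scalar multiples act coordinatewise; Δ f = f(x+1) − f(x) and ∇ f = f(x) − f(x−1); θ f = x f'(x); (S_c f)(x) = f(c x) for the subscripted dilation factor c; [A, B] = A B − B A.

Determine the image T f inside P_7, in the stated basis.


g(x) = (1455/16)x^4 - (435/4)x^3 + 81x^2 - (57/2)x + 3/2

∇ f = 15x^4 - 18x^3 + 12x^2 - 3x - 3/4
S_{3/2} ∇ f = (1215/16)x^4 - (243/4)x^3 + 27x^2 - (9/2)x - 3/4
θ f = 15x^5 + 12x^4 - (3/4)x
∇ θ f = 75x^4 - 102x^3 + 78x^2 - 27x + 9/4
∇ f = 15x^4 - 18x^3 + 12x^2 - 3x - 3/4
θ ∇ f = 60x^4 - 54x^3 + 24x^2 - 3x
[∇, θ] f = 15x^4 - 48x^3 + 54x^2 - 24x + 9/4
(S_{3/2} ∇ + [∇, θ]) f = (1455/16)x^4 - (435/4)x^3 + 81x^2 - (57/2)x + 3/2


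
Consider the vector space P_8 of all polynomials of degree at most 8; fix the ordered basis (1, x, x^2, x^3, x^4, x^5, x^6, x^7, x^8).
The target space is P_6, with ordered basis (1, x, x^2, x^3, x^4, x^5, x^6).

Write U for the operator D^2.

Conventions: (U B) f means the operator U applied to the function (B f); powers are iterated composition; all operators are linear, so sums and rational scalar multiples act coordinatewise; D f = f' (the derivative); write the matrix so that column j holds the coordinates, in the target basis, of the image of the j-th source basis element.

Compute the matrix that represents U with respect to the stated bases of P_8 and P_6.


image of 1: 0
image of x: 0
image of x^2: 2
image of x^3: 6x
image of x^4: 12x^2
image of x^5: 20x^3
image of x^6: 30x^4
image of x^7: 42x^5
image of x^8: 56x^6
each image's coordinates form column j of the matrix

the matrix is [[0, 0, 2, 0, 0, 0, 0, 0, 0]; [0, 0, 0, 6, 0, 0, 0, 0, 0]; [0, 0, 0, 0, 12, 0, 0, 0, 0]; [0, 0, 0, 0, 0, 20, 0, 0, 0]; [0, 0, 0, 0, 0, 0, 30, 0, 0]; [0, 0, 0, 0, 0, 0, 0, 42, 0]; [0, 0, 0, 0, 0, 0, 0, 0, 56]] (rows listed top to bottom)


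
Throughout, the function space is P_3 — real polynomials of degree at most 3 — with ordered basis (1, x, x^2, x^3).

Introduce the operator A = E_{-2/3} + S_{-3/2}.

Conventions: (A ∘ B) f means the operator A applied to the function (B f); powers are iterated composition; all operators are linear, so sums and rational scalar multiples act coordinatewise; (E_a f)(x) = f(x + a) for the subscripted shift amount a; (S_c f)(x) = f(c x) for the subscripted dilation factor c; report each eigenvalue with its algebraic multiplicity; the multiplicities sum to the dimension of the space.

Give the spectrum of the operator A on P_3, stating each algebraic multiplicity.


λ = -19/8 (multiplicity 1), λ = -1/2 (multiplicity 1), λ = 2 (multiplicity 1), λ = 13/4 (multiplicity 1)

image of 1: 2
image of x: -(1/2)x - 2/3
image of x^2: (13/4)x^2 - (4/3)x + 4/9
image of x^3: -(19/8)x^3 - 2x^2 + (4/3)x - 8/27
the matrix is upper triangular; its diagonal is (2, -1/2, 13/4, -19/8)
for a triangular matrix the eigenvalues are the diagonal entries, with algebraic multiplicity their repetition count


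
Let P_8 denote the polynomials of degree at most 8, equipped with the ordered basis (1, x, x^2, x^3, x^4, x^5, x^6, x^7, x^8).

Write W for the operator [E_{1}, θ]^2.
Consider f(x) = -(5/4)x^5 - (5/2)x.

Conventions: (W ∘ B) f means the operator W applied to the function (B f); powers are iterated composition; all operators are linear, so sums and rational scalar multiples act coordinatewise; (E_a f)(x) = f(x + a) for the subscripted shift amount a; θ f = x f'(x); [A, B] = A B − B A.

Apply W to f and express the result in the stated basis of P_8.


g(x) = -25x^3 - 150x^2 - 300x - 200

θ f = -(25/4)x^5 - (5/2)x
E_{1} θ f = -(25/4)x^5 - (125/4)x^4 - (125/2)x^3 - (125/2)x^2 - (135/4)x - 35/4
E_{1} f = -(5/4)x^5 - (25/4)x^4 - (25/2)x^3 - (25/2)x^2 - (35/4)x - 15/4
θ E_{1} f = -(25/4)x^5 - 25x^4 - (75/2)x^3 - 25x^2 - (35/4)x
[E_{1}, θ] f = -(25/4)x^4 - 25x^3 - (75/2)x^2 - 25x - 35/4
θ [E_{1}, θ] f = -25x^4 - 75x^3 - 75x^2 - 25x
E_{1} θ [E_{1}, θ] f = -25x^4 - 175x^3 - 450x^2 - 500x - 200
E_{1} [E_{1}, θ] f = -(25/4)x^4 - 50x^3 - 150x^2 - 200x - 205/2
θ E_{1} [E_{1}, θ] f = -25x^4 - 150x^3 - 300x^2 - 200x
[E_{1}, θ] [E_{1}, θ] f = -25x^3 - 150x^2 - 300x - 200


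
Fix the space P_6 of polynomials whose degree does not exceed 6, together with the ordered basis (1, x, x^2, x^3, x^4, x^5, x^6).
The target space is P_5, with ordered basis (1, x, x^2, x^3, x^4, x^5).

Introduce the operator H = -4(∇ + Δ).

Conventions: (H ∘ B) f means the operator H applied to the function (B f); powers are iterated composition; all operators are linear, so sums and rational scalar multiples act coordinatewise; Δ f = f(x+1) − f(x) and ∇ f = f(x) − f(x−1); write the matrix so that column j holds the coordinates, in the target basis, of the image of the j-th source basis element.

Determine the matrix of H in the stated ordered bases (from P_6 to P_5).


the matrix is [[0, -8, 0, -8, 0, -8, 0]; [0, 0, -16, 0, -32, 0, -48]; [0, 0, 0, -24, 0, -80, 0]; [0, 0, 0, 0, -32, 0, -160]; [0, 0, 0, 0, 0, -40, 0]; [0, 0, 0, 0, 0, 0, -48]] (rows listed top to bottom)

image of 1: 0
image of x: -8
image of x^2: -16x
image of x^3: -24x^2 - 8
image of x^4: -32x^3 - 32x
image of x^5: -40x^4 - 80x^2 - 8
image of x^6: -48x^5 - 160x^3 - 48x
each image's coordinates form column j of the matrix


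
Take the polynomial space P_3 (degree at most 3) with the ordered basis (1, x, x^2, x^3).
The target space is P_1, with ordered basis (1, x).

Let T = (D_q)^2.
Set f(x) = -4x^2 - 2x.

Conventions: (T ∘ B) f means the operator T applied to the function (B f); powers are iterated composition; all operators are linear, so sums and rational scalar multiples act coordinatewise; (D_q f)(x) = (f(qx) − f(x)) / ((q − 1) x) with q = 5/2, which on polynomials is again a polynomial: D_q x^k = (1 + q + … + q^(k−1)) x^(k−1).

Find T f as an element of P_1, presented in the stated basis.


g(x) = -14

D_q f = -14x - 2
D_q D_q f = -14


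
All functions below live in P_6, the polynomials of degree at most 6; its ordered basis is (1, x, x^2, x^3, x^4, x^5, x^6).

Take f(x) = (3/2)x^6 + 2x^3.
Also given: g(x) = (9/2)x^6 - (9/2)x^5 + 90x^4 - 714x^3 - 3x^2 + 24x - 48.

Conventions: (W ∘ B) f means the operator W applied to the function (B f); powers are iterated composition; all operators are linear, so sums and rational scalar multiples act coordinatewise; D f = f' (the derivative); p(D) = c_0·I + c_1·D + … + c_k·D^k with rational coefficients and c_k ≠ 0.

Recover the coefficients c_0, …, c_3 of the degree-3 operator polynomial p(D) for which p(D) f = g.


D^0 f = (3/2)x^6 + 2x^3
D^1 f = 9x^5 + 6x^2
D^2 f = 45x^4 + 12x
D^3 f = 180x^3 + 12
matching coefficients of g against c_0 f + c_1 Df + … from the top degree down determines the c_i
solution: c_0 = 3, c_1 = -1/2, c_2 = 2, c_3 = -4

c_0 = 3, c_1 = -1/2, c_2 = 2, c_3 = -4


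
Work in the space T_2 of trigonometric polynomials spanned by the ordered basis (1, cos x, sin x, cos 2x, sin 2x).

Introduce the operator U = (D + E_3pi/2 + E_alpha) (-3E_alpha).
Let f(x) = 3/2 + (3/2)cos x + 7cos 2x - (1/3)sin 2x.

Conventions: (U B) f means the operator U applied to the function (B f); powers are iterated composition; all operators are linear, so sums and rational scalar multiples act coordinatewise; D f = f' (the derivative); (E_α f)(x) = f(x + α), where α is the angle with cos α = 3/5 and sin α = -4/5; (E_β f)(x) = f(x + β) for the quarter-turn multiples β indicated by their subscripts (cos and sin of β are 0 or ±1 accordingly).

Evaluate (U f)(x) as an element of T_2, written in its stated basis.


E_alpha f = 3/2 + (9/10)cos x + (6/5)sin x - (41/25)cos 2x + (511/75)sin 2x
(-3E_alpha) f = -9/2 - (27/10)cos x - (18/5)sin x + (123/25)cos 2x - (511/25)sin 2x
D (-3E_alpha) f = -(18/5)cos x + (27/10)sin x - (1022/25)cos 2x - (246/25)sin 2x
E_3pi/2 (-3E_alpha) f = -9/2 + (18/5)cos x - (27/10)sin x - (123/25)cos 2x + (511/25)sin 2x
E_alpha (-3E_alpha) f = -9/2 + (63/50)cos x - (108/25)sin x + (11403/625)cos 2x + (6529/625)sin 2x
(D + E_3pi/2 + E_alpha) (-3E_alpha) f = -9 + (63/50)cos x - (108/25)sin x - (17222/625)cos 2x + (13154/625)sin 2x

the image equals g(x) = -9 + (63/50)cos x - (108/25)sin x - (17222/625)cos 2x + (13154/625)sin 2x


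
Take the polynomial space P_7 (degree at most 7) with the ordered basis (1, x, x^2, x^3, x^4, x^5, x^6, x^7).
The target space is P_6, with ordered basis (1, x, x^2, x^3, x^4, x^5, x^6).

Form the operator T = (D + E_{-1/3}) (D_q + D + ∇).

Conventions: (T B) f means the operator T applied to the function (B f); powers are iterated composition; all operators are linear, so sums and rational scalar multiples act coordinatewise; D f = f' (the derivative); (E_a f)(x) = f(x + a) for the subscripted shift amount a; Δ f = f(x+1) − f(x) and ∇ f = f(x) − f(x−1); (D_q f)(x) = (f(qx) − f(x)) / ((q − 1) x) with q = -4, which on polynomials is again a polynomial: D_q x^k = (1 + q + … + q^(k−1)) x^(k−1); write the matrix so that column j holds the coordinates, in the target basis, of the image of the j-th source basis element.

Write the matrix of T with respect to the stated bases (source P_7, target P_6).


image of 1: 0
image of x: 3
image of x^2: x - 1/3
image of x^3: 19x^2 + (67/3)x + 10/9
image of x^4: -43x^3 - 92x^2 - (55/3)x + 70/27
image of x^5: 215x^4 + (1690/3)x^3 + (400/3)x^2 - (725/27)x + 146/81
image of x^6: -807x^5 - 2705x^4 - (2750/3)x^3 + (2825/9)x^2 - (1483/27)x + 302/81
image of x^7: 3291x^6 + 13143x^5 + 5450x^4 - (21625/9)x^3 + (5324/9)x^2 - (2117/27)x + 1214/243
each image's coordinates form column j of the matrix

the matrix is [[0, 3, -1/3, 10/9, 70/27, 146/81, 302/81, 1214/243]; [0, 0, 1, 67/3, -55/3, -725/27, -1483/27, -2117/27]; [0, 0, 0, 19, -92, 400/3, 2825/9, 5324/9]; [0, 0, 0, 0, -43, 1690/3, -2750/3, -21625/9]; [0, 0, 0, 0, 0, 215, -2705, 5450]; [0, 0, 0, 0, 0, 0, -807, 13143]; [0, 0, 0, 0, 0, 0, 0, 3291]] (rows listed top to bottom)


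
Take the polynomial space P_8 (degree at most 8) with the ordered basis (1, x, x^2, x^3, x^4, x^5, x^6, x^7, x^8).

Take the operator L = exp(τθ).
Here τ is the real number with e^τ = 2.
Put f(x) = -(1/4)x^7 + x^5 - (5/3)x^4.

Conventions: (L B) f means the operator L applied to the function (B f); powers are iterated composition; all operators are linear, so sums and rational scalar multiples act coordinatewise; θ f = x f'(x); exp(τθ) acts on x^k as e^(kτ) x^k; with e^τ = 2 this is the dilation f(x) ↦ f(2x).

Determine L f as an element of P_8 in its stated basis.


the image equals g(x) = -32x^7 + 32x^5 - (80/3)x^4

exp(τθ) x^k = e^(kτ) x^k; with e^τ = 2 this sends x^k to 2^k x^k
x^4 ↦ 16 x^4
x^5 ↦ 32 x^5
x^7 ↦ 128 x^7
applying this coordinatewise to f: exp(τθ) f = -32x^7 + 32x^5 - (80/3)x^4


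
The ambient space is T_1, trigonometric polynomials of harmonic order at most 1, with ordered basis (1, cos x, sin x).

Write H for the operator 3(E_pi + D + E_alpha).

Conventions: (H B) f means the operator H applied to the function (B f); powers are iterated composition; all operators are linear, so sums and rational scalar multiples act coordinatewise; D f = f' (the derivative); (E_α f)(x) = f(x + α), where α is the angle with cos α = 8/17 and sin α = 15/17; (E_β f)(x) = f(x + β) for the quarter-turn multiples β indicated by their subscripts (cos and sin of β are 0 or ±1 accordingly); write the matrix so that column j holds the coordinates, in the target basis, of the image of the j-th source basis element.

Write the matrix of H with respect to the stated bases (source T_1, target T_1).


the matrix is [[6, 0, 0]; [0, -27/17, 96/17]; [0, -96/17, -27/17]] (rows listed top to bottom)

image of 1: 6
image of cos x: -(27/17)cos x - (96/17)sin x
image of sin x: (96/17)cos x - (27/17)sin x
each image's coordinates form column j of the matrix


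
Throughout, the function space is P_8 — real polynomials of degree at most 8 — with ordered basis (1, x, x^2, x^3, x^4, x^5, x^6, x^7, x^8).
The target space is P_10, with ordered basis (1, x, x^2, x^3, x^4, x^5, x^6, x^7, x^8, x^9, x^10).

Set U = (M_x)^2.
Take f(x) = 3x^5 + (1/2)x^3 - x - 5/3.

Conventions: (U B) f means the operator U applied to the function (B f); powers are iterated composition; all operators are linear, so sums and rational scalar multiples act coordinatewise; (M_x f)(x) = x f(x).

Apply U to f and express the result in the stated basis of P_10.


M_x f = 3x^6 + (1/2)x^4 - x^2 - (5/3)x
M_x M_x f = 3x^7 + (1/2)x^5 - x^3 - (5/3)x^2

g(x) = 3x^7 + (1/2)x^5 - x^3 - (5/3)x^2


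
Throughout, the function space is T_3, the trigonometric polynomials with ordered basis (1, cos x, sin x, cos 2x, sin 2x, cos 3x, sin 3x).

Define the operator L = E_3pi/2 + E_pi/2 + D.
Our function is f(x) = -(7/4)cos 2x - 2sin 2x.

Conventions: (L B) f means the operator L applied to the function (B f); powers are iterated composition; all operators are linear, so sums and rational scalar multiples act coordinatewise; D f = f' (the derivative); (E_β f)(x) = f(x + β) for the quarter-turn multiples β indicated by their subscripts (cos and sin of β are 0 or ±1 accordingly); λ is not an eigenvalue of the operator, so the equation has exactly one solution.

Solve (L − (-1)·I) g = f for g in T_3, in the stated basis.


write g with unknown coordinates in the stated basis and equate coefficients in (L − (-1)·I) g = f
solving from the highest basis element down gives g = (23/20)cos 2x - (3/10)sin 2x
check: L g = -(29/10)cos 2x - (17/10)sin 2x
so L g − (-1)·g = -(7/4)cos 2x - 2sin 2x = f ✓

g(x) = (23/20)cos 2x - (3/10)sin 2x


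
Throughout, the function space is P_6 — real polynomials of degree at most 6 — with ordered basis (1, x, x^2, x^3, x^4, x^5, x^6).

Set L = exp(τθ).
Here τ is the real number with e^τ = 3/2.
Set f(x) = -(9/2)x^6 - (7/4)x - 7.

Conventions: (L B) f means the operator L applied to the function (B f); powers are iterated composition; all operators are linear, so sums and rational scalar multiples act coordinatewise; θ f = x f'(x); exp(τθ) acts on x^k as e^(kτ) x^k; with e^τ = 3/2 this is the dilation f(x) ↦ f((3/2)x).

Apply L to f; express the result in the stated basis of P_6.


the image equals g(x) = -(6561/128)x^6 - (21/8)x - 7

exp(τθ) x^k = e^(kτ) x^k; with e^τ = 3/2 this sends x^k to (3/2)^k x^k
x ↦ 3/2 x
x^6 ↦ 729/64 x^6
applying this coordinatewise to f: exp(τθ) f = -(6561/128)x^6 - (21/8)x - 7


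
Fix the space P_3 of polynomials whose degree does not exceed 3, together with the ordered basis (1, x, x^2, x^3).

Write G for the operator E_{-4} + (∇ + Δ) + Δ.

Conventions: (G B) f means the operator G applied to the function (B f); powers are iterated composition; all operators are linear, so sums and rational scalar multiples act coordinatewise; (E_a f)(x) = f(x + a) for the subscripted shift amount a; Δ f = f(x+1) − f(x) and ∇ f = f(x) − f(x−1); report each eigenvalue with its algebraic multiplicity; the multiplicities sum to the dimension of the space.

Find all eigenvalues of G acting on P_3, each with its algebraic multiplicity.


image of 1: 1
image of x: x - 1
image of x^2: x^2 - 2x + 17
image of x^3: x^3 - 3x^2 + 51x - 61
the matrix is upper triangular; its diagonal is (1, 1, 1, 1)
for a triangular matrix the eigenvalues are the diagonal entries, with algebraic multiplicity their repetition count

λ = 1 (multiplicity 4)


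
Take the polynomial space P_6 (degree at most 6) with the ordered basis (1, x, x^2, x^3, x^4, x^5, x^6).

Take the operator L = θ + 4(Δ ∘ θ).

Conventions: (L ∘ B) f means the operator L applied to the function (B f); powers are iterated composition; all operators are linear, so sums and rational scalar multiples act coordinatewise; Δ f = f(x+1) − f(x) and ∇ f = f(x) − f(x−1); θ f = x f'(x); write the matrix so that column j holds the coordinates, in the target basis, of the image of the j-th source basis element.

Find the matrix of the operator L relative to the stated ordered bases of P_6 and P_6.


image of 1: 0
image of x: x + 4
image of x^2: 2x^2 + 16x + 8
image of x^3: 3x^3 + 36x^2 + 36x + 12
image of x^4: 4x^4 + 64x^3 + 96x^2 + 64x + 16
image of x^5: 5x^5 + 100x^4 + 200x^3 + 200x^2 + 100x + 20
image of x^6: 6x^6 + 144x^5 + 360x^4 + 480x^3 + 360x^2 + 144x + 24
each image's coordinates form column j of the matrix

the matrix is [[0, 4, 8, 12, 16, 20, 24]; [0, 1, 16, 36, 64, 100, 144]; [0, 0, 2, 36, 96, 200, 360]; [0, 0, 0, 3, 64, 200, 480]; [0, 0, 0, 0, 4, 100, 360]; [0, 0, 0, 0, 0, 5, 144]; [0, 0, 0, 0, 0, 0, 6]] (rows listed top to bottom)
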